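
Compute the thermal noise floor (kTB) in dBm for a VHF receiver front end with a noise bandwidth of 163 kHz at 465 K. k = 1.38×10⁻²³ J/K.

P_n = kTB = 1.38×10⁻²³ × 465 × 1.63×10⁵ = 1.05×10⁻¹⁵ W
In dBm: 10 log₁₀(1.05×10⁻¹⁵ / 10⁻³) = −119.8 dBm

−119.8 dBm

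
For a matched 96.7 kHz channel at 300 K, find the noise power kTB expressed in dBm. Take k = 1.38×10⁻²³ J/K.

−124.0 dBm

P_n = kTB = 1.38×10⁻²³ × 300 × 9.67×10⁴ = 4.00×10⁻¹⁶ W
In dBm: 10 log₁₀(4.00×10⁻¹⁶ / 10⁻³) = −124.0 dBm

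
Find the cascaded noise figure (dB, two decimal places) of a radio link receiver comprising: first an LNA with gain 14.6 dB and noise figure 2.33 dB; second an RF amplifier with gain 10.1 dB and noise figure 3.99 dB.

2.46 dB

Convert to linear (a loss of L dB is a gain of −L dB): F_i = 10^(NF_i/10), G_i = 10^(G_i,dB/10)
  Stage 1: F_1 = 10^(2.33/10) = 1.710, G_1 = 10^(14.6/10) = 28.84
  Stage 2: F_2 = 10^(3.99/10) = 2.506, G_2 = 10^(10.1/10) = 10.23
Friis cascade:
  F = 1.710 + (2.506 − 1)/28.84 = 1.762
NF = 10 log₁₀(1.762) = 2.46 dB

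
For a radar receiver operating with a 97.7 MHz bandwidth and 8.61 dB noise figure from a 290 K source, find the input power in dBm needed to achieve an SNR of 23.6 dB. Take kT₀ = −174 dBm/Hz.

Sensitivity = −174 + 10 log₁₀(B) + NF + SNR_min
= −174 + 79.9 + 8.61 + 23.6
= −61.89 dBm → −61.9 dBm

−61.9 dBm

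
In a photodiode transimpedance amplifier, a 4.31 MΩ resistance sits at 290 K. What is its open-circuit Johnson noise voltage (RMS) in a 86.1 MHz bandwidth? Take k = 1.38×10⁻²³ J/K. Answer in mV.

2.44 mV

V_n = √(4kTRB)
4kTRB = 4 × 1.38×10⁻²³ × 290 × 4.31×10⁶ × 8.61×10⁷ = 5.94×10⁻⁶ V²
V_n = √(5.94×10⁻⁶) = 2.44×10⁻³ V = 2.44 mV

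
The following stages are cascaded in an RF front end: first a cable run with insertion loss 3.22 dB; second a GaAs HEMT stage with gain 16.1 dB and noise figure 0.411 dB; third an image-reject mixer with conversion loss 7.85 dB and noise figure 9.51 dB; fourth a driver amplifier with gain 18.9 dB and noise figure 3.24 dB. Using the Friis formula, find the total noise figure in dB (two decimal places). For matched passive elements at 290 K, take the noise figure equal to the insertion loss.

Convert to linear (a loss of L dB is a gain of −L dB): F_i = 10^(NF_i/10), G_i = 10^(G_i,dB/10)
  Stage 1: F_1 = 10^(3.22/10) = 2.099, G_1 = 10^(−3.22/10) = 0.4764
  Stage 2: F_2 = 10^(0.411/10) = 1.099, G_2 = 10^(16.1/10) = 40.74
  Stage 3: F_3 = 10^(9.51/10) = 8.933, G_3 = 10^(−7.85/10) = 0.1641
  Stage 4: F_4 = 10^(3.24/10) = 2.109, G_4 = 10^(18.9/10) = 77.62
Friis cascade:
  F = 2.099 + (1.099 − 1)/0.4764 + (8.933 − 1)/19.41 + (2.109 − 1)/3.184 = 3.064
NF = 10 log₁₀(3.064) = 4.86 dB

4.86 dB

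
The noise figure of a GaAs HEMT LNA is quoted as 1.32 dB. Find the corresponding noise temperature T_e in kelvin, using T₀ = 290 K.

F = 10^(1.32/10) = 1.35519
T_e = (F − 1)·T₀ = (1.35519 − 1) × 290 = 103 K

103 K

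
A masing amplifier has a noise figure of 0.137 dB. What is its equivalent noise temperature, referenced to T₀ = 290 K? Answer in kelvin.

F = 10^(0.137/10) = 1.03205
T_e = (F − 1)·T₀ = (1.03205 − 1) × 290 = 9.29 K

9.29 K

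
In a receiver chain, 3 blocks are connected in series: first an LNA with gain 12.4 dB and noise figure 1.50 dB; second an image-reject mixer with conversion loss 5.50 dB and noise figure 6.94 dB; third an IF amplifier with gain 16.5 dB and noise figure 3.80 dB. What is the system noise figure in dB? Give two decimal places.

Convert to linear (a loss of L dB is a gain of −L dB): F_i = 10^(NF_i/10), G_i = 10^(G_i,dB/10)
  Stage 1: F_1 = 10^(1.50/10) = 1.413, G_1 = 10^(12.4/10) = 17.38
  Stage 2: F_2 = 10^(6.94/10) = 4.943, G_2 = 10^(−5.50/10) = 0.2818
  Stage 3: F_3 = 10^(3.80/10) = 2.399, G_3 = 10^(16.5/10) = 44.67
Friis cascade:
  F = 1.413 + (4.943 − 1)/17.38 + (2.399 − 1)/4.898 = 1.925
NF = 10 log₁₀(1.925) = 2.84 dB

2.84 dB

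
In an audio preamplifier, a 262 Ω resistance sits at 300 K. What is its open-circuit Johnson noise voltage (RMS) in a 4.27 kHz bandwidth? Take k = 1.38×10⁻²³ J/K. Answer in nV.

136 nV

V_n = √(4kTRB)
4kTRB = 4 × 1.38×10⁻²³ × 300 × 2.62×10² × 4.27×10³ = 1.85×10⁻¹⁴ V²
V_n = √(1.85×10⁻¹⁴) = 1.36×10⁻⁷ V = 136 nV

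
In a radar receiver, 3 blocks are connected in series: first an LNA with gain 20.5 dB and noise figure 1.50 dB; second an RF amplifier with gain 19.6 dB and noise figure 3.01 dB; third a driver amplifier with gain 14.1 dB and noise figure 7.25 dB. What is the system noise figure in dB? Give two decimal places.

Convert to linear (a loss of L dB is a gain of −L dB): F_i = 10^(NF_i/10), G_i = 10^(G_i,dB/10)
  Stage 1: F_1 = 10^(1.50/10) = 1.413, G_1 = 10^(20.5/10) = 112.2
  Stage 2: F_2 = 10^(3.01/10) = 2.000, G_2 = 10^(19.6/10) = 91.20
  Stage 3: F_3 = 10^(7.25/10) = 5.309, G_3 = 10^(14.1/10) = 25.70
Friis cascade:
  F = 1.413 + (2.000 − 1)/112.2 + (5.309 − 1)/1.023×10⁴ = 1.422
NF = 10 log₁₀(1.422) = 1.53 dB

1.53 dB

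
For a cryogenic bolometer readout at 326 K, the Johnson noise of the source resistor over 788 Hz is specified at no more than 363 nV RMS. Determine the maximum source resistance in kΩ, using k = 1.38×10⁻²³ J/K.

9.29 kΩ

Johnson–Nyquist: V_n = √(4kTRB) ⇒ R = V_n² / (4kTB)
4kTB = 4 × 1.38×10⁻²³ × 326 × 7.88×10² = 1.42×10⁻¹⁷
R = (3.63×10⁻⁷)² / 1.42×10⁻¹⁷ = 9.29×10³ Ω = 9.29 kΩ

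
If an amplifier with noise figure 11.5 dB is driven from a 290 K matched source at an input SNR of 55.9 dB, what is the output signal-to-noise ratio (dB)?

By definition F = SNR_in/SNR_out, so in dB: SNR_out = SNR_in − NF
SNR_out = 55.9 − 11.5 = 44.4 dB

44.4 dB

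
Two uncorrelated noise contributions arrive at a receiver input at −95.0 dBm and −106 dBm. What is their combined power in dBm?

−94.7 dBm

Convert to linear, add, convert back:
P₁ = 3.16×10⁻¹³ W, P₂ = 2.51×10⁻¹⁴ W
P_tot = 3.41×10⁻¹³ W → 10 log₁₀(P_tot / 10⁻³) = −94.7 dBm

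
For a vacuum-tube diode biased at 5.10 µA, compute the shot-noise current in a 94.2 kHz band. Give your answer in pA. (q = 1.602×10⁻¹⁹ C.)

392 pA

I_n = √(2qI·B)
2qI·B = 2 × 1.602×10⁻¹⁹ × 5.10×10⁻⁶ × 9.42×10⁴ = 1.54×10⁻¹⁹ A²
I_n = √(1.54×10⁻¹⁹) = 3.92×10⁻¹⁰ A = 392 pA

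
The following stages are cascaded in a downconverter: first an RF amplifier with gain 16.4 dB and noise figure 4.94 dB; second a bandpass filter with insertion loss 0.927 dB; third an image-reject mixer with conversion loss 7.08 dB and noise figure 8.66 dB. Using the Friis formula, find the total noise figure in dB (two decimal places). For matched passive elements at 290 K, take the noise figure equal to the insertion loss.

Convert to linear (a loss of L dB is a gain of −L dB): F_i = 10^(NF_i/10), G_i = 10^(G_i,dB/10)
  Stage 1: F_1 = 10^(4.94/10) = 3.119, G_1 = 10^(16.4/10) = 43.65
  Stage 2: F_2 = 10^(0.927/10) = 1.238, G_2 = 10^(−0.927/10) = 0.8078
  Stage 3: F_3 = 10^(8.66/10) = 7.345, G_3 = 10^(−7.08/10) = 0.1959
Friis cascade:
  F = 3.119 + (1.238 − 1)/43.65 + (7.345 − 1)/35.26 = 3.304
NF = 10 log₁₀(3.304) = 5.19 dB

5.19 dB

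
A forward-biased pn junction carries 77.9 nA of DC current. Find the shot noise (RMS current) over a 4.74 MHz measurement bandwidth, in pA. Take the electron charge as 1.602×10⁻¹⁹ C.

I_n = √(2qI·B)
2qI·B = 2 × 1.602×10⁻¹⁹ × 7.79×10⁻⁸ × 4.74×10⁶ = 1.18×10⁻¹⁹ A²
I_n = √(1.18×10⁻¹⁹) = 3.44×10⁻¹⁰ A = 344 pA

344 pA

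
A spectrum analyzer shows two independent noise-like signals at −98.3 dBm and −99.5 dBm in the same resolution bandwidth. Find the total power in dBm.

Convert to linear, add, convert back:
P₁ = 1.48×10⁻¹³ W, P₂ = 1.12×10⁻¹³ W
P_tot = 2.60×10⁻¹³ W → 10 log₁₀(P_tot / 10⁻³) = −95.8 dBm

−95.8 dBm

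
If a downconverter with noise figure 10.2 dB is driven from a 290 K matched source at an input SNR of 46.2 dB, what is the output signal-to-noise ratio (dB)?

By definition F = SNR_in/SNR_out, so in dB: SNR_out = SNR_in − NF
SNR_out = 46.2 − 10.2 = 36.0 dB

36.0 dB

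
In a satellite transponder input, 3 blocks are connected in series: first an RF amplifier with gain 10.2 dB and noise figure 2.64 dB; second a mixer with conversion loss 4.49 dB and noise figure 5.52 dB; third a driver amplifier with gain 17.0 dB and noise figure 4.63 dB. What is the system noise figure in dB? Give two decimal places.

Convert to linear (a loss of L dB is a gain of −L dB): F_i = 10^(NF_i/10), G_i = 10^(G_i,dB/10)
  Stage 1: F_1 = 10^(2.64/10) = 1.837, G_1 = 10^(10.2/10) = 10.47
  Stage 2: F_2 = 10^(5.52/10) = 3.565, G_2 = 10^(−4.49/10) = 0.3556
  Stage 3: F_3 = 10^(4.63/10) = 2.904, G_3 = 10^(17.0/10) = 50.12
Friis cascade:
  F = 1.837 + (3.565 − 1)/10.47 + (2.904 − 1)/3.724 = 2.593
NF = 10 log₁₀(2.593) = 4.14 dB

4.14 dB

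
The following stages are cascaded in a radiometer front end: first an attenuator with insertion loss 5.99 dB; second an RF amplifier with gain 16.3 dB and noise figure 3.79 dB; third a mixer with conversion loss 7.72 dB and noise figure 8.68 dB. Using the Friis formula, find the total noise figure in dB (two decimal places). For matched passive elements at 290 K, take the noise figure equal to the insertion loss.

Convert to linear (a loss of L dB is a gain of −L dB): F_i = 10^(NF_i/10), G_i = 10^(G_i,dB/10)
  Stage 1: F_1 = 10^(5.99/10) = 3.972, G_1 = 10^(−5.99/10) = 0.2518
  Stage 2: F_2 = 10^(3.79/10) = 2.393, G_2 = 10^(16.3/10) = 42.66
  Stage 3: F_3 = 10^(8.68/10) = 7.379, G_3 = 10^(−7.72/10) = 0.1690
Friis cascade:
  F = 3.972 + (2.393 − 1)/0.2518 + (7.379 − 1)/10.74 = 10.10
NF = 10 log₁₀(10.10) = 10.04 dB

10.04 dB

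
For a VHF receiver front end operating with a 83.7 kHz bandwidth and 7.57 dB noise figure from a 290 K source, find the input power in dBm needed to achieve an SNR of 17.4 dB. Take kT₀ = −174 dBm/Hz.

−99.8 dBm

Sensitivity = −174 + 10 log₁₀(B) + NF + SNR_min
= −174 + 49.23 + 7.57 + 17.4
= −99.80 dBm → −99.8 dBm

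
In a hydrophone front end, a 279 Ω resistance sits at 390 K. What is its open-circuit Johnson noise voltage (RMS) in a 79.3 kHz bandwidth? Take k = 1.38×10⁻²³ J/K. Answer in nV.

V_n = √(4kTRB)
4kTRB = 4 × 1.38×10⁻²³ × 390 × 2.79×10² × 7.93×10⁴ = 4.76×10⁻¹³ V²
V_n = √(4.76×10⁻¹³) = 6.90×10⁻⁷ V = 690 nV

690 nV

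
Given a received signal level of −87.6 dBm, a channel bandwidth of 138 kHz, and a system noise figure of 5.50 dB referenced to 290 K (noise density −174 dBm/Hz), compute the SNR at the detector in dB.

29.5 dB

Noise floor: N = −174 + 10 log₁₀(B) + NF
10 log₁₀(1.38×10⁵) = 51.4 dB
N = −174 + 51.4 + 5.50 = −117.10 dBm
SNR = P_sig − N = −87.6 − (−117.10) = 29.50 dB → 29.5 dB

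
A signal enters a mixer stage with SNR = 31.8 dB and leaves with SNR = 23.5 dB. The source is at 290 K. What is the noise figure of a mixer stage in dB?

8.3 dB

NF (dB) = SNR_in(dB) − SNR_out(dB) when the source is at T₀
NF = 31.8 − 23.5 = 8.3 dB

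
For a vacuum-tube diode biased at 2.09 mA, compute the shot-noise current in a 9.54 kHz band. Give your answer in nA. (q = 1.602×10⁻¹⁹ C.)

2.53 nA

I_n = √(2qI·B)
2qI·B = 2 × 1.602×10⁻¹⁹ × 2.09×10⁻³ × 9.54×10³ = 6.39×10⁻¹⁸ A²
I_n = √(6.39×10⁻¹⁸) = 2.53×10⁻⁹ A = 2.53 nA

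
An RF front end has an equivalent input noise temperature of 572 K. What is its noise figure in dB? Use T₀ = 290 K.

4.73 dB

F = 1 + T_e/T₀ = 1 + 572/290 = 2.97241
NF = 10 log₁₀(2.97241) = 4.73 dB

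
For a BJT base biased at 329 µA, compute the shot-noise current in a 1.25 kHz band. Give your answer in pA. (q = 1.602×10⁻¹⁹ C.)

363 pA

I_n = √(2qI·B)
2qI·B = 2 × 1.602×10⁻¹⁹ × 3.29×10⁻⁴ × 1.25×10³ = 1.32×10⁻¹⁹ A²
I_n = √(1.32×10⁻¹⁹) = 3.63×10⁻¹⁰ A = 363 pA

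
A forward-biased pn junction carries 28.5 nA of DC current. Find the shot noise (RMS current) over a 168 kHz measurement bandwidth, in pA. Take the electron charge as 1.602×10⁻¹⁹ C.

I_n = √(2qI·B)
2qI·B = 2 × 1.602×10⁻¹⁹ × 2.85×10⁻⁸ × 1.68×10⁵ = 1.53×10⁻²¹ A²
I_n = √(1.53×10⁻²¹) = 3.92×10⁻¹¹ A = 39.2 pA

39.2 pA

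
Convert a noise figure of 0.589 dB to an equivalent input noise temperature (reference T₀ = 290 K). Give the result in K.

42.1 K

F = 10^(0.589/10) = 1.14525
T_e = (F − 1)·T₀ = (1.14525 − 1) × 290 = 42.1 K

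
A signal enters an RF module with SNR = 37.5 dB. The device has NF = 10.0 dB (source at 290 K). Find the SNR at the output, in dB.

By definition F = SNR_in/SNR_out, so in dB: SNR_out = SNR_in − NF
SNR_out = 37.5 − 10.0 = 27.5 dB

27.5 dB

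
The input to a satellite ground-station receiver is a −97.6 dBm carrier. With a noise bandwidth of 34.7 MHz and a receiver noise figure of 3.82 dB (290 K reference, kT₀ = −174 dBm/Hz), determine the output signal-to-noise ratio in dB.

Noise floor: N = −174 + 10 log₁₀(B) + NF
10 log₁₀(3.47×10⁷) = 75.4 dB
N = −174 + 75.4 + 3.82 = −94.78 dBm
SNR = P_sig − N = −97.6 − (−94.78) = −2.82 dB → −2.8 dB

−2.8 dB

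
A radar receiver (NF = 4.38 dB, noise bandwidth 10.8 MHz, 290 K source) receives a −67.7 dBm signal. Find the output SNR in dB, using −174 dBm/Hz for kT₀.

31.6 dB

Noise floor: N = −174 + 10 log₁₀(B) + NF
10 log₁₀(1.08×10⁷) = 70.33 dB
N = −174 + 70.33 + 4.38 = −99.29 dBm
SNR = P_sig − N = −67.7 − (−99.29) = 31.59 dB → 31.6 dB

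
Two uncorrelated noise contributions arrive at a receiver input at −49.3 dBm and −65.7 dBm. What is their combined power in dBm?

Convert to linear, add, convert back:
P₁ = 1.17×10⁻⁸ W, P₂ = 2.69×10⁻¹⁰ W
P_tot = 1.20×10⁻⁸ W → 10 log₁₀(P_tot / 10⁻³) = −49.2 dBm

−49.2 dBm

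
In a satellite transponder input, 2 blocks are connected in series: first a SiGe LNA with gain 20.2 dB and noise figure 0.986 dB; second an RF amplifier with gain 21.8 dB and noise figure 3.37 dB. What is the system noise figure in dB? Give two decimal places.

1.02 dB

Convert to linear (a loss of L dB is a gain of −L dB): F_i = 10^(NF_i/10), G_i = 10^(G_i,dB/10)
  Stage 1: F_1 = 10^(0.986/10) = 1.255, G_1 = 10^(20.2/10) = 104.7
  Stage 2: F_2 = 10^(3.37/10) = 2.173, G_2 = 10^(21.8/10) = 151.4
Friis cascade:
  F = 1.255 + (2.173 − 1)/104.7 = 1.266
NF = 10 log₁₀(1.266) = 1.02 dB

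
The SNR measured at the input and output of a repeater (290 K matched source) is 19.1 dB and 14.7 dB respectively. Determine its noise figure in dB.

4.4 dB

NF (dB) = SNR_in(dB) − SNR_out(dB) when the source is at T₀
NF = 19.1 − 14.7 = 4.4 dB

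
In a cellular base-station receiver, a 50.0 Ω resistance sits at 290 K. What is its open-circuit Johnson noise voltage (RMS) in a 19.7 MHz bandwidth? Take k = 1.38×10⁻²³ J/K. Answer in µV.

V_n = √(4kTRB)
4kTRB = 4 × 1.38×10⁻²³ × 290 × 5.00×10¹ × 1.97×10⁷ = 1.58×10⁻¹¹ V²
V_n = √(1.58×10⁻¹¹) = 3.97×10⁻⁶ V = 3.97 µV

3.97 µV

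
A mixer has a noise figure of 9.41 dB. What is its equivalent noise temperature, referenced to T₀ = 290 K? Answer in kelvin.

2242 K

F = 10^(9.41/10) = 8.72971
T_e = (F − 1)·T₀ = (8.72971 − 1) × 290 = 2242 K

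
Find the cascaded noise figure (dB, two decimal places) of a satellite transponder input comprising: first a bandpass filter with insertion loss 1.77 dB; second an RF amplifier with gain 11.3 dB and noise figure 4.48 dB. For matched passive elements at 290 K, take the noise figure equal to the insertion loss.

6.25 dB

Convert to linear (a loss of L dB is a gain of −L dB): F_i = 10^(NF_i/10), G_i = 10^(G_i,dB/10)
  Stage 1: F_1 = 10^(1.77/10) = 1.503, G_1 = 10^(−1.77/10) = 0.6653
  Stage 2: F_2 = 10^(4.48/10) = 2.805, G_2 = 10^(11.3/10) = 13.49
Friis cascade:
  F = 1.503 + (2.805 − 1)/0.6653 = 4.217
NF = 10 log₁₀(4.217) = 6.25 dB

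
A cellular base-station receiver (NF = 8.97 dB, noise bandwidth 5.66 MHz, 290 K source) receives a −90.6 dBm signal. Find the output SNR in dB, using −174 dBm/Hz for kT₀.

6.9 dB

Noise floor: N = −174 + 10 log₁₀(B) + NF
10 log₁₀(5.66×10⁶) = 67.53 dB
N = −174 + 67.53 + 8.97 = −97.50 dBm
SNR = P_sig − N = −90.6 − (−97.50) = 6.90 dB → 6.9 dB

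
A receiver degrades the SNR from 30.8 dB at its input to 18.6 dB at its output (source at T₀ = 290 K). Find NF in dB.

NF (dB) = SNR_in(dB) − SNR_out(dB) when the source is at T₀
NF = 30.8 − 18.6 = 12.2 dB

12.2 dB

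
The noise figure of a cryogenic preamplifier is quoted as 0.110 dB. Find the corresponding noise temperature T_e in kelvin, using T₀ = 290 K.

F = 10^(0.110/10) = 1.02565
T_e = (F − 1)·T₀ = (1.02565 − 1) × 290 = 7.44 K

7.44 K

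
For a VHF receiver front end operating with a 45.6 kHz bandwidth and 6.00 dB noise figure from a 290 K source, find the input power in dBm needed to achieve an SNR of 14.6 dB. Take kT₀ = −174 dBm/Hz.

Sensitivity = −174 + 10 log₁₀(B) + NF + SNR_min
= −174 + 46.59 + 6.00 + 14.6
= −106.81 dBm → −106.8 dBm

−106.8 dBm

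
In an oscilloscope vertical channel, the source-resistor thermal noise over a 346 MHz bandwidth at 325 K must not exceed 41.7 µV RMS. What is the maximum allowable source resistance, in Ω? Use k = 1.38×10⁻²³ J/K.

Johnson–Nyquist: V_n = √(4kTRB) ⇒ R = V_n² / (4kTB)
4kTB = 4 × 1.38×10⁻²³ × 325 × 3.46×10⁸ = 6.21×10⁻¹²
R = (4.17×10⁻⁵)² / 6.21×10⁻¹² = 2.80×10² Ω = 280 Ω

280 Ω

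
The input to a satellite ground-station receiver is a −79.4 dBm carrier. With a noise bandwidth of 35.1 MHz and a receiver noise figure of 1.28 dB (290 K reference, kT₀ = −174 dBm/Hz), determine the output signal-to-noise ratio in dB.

Noise floor: N = −174 + 10 log₁₀(B) + NF
10 log₁₀(3.51×10⁷) = 75.45 dB
N = −174 + 75.45 + 1.28 = −97.27 dBm
SNR = P_sig − N = −79.4 − (−97.27) = 17.87 dB → 17.9 dB

17.9 dB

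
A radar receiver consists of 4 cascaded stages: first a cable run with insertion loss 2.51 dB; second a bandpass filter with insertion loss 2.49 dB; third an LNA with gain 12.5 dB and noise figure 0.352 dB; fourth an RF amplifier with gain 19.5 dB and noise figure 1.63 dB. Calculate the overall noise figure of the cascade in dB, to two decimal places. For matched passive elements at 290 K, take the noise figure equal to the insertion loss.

Convert to linear (a loss of L dB is a gain of −L dB): F_i = 10^(NF_i/10), G_i = 10^(G_i,dB/10)
  Stage 1: F_1 = 10^(2.51/10) = 1.782, G_1 = 10^(−2.51/10) = 0.5610
  Stage 2: F_2 = 10^(2.49/10) = 1.774, G_2 = 10^(−2.49/10) = 0.5636
  Stage 3: F_3 = 10^(0.352/10) = 1.084, G_3 = 10^(12.5/10) = 17.78
  Stage 4: F_4 = 10^(1.63/10) = 1.455, G_4 = 10^(19.5/10) = 89.13
Friis cascade:
  F = 1.782 + (1.774 − 1)/0.5610 + (1.084 − 1)/0.3162 + (1.455 − 1)/5.623 = 3.510
NF = 10 log₁₀(3.510) = 5.45 dB

5.45 dB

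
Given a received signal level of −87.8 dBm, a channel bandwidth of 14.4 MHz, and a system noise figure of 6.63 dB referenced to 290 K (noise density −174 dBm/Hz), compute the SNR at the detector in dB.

8.0 dB

Noise floor: N = −174 + 10 log₁₀(B) + NF
10 log₁₀(1.44×10⁷) = 71.58 dB
N = −174 + 71.58 + 6.63 = −95.79 dBm
SNR = P_sig − N = −87.8 − (−95.79) = 7.99 dB → 8.0 dB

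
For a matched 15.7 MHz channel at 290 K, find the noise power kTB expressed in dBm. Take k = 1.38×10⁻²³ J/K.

−102.0 dBm

P_n = kTB = 1.38×10⁻²³ × 290 × 1.57×10⁷ = 6.28×10⁻¹⁴ W
In dBm: 10 log₁₀(6.28×10⁻¹⁴ / 10⁻³) = −102.0 dBm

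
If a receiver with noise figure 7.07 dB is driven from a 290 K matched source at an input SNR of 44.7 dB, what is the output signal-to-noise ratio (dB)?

By definition F = SNR_in/SNR_out, so in dB: SNR_out = SNR_in − NF
SNR_out = 44.7 − 7.07 = 37.63 dB

37.63 dB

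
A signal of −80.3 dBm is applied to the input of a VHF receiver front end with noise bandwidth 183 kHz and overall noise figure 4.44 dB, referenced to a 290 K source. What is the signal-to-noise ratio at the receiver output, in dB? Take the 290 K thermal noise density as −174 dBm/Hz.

36.6 dB

Noise floor: N = −174 + 10 log₁₀(B) + NF
10 log₁₀(1.83×10⁵) = 52.62 dB
N = −174 + 52.62 + 4.44 = −116.94 dBm
SNR = P_sig − N = −80.3 − (−116.94) = 36.64 dB → 36.6 dB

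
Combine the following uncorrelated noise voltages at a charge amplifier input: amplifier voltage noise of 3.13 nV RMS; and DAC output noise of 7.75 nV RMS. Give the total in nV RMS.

8.36 nV

Uncorrelated sources add in power (mean-square): V_tot = √(ΣV_i²)
V_tot = √[(3.13×10⁻⁹)² + (7.75×10⁻⁹)²] = 8.36×10⁻⁹ V = 8.36 nV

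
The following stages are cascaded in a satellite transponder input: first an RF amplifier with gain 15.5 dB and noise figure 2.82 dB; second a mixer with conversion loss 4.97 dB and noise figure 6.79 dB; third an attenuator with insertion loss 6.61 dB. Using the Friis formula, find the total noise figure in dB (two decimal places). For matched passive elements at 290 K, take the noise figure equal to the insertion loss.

Convert to linear (a loss of L dB is a gain of −L dB): F_i = 10^(NF_i/10), G_i = 10^(G_i,dB/10)
  Stage 1: F_1 = 10^(2.82/10) = 1.914, G_1 = 10^(15.5/10) = 35.48
  Stage 2: F_2 = 10^(6.79/10) = 4.775, G_2 = 10^(−4.97/10) = 0.3184
  Stage 3: F_3 = 10^(6.61/10) = 4.581, G_3 = 10^(−6.61/10) = 0.2183
Friis cascade:
  F = 1.914 + (4.775 − 1)/35.48 + (4.581 − 1)/11.30 = 2.338
NF = 10 log₁₀(2.338) = 3.69 dB

3.69 dB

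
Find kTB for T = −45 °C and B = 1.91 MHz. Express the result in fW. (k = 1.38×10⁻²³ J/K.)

6.01 fW

T = −45 °C + 273.15 = 228.15 K
P_n = kTB = 1.38×10⁻²³ × 228.15 × 1.91×10⁶ = 6.01×10⁻¹⁵ W = 6.01 fW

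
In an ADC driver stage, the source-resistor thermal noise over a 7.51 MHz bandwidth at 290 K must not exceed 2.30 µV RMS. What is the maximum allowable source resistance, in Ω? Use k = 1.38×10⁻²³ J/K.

44.0 Ω

Johnson–Nyquist: V_n = √(4kTRB) ⇒ R = V_n² / (4kTB)
4kTB = 4 × 1.38×10⁻²³ × 290 × 7.51×10⁶ = 1.20×10⁻¹³
R = (2.30×10⁻⁶)² / 1.20×10⁻¹³ = 4.40×10¹ Ω = 44.0 Ω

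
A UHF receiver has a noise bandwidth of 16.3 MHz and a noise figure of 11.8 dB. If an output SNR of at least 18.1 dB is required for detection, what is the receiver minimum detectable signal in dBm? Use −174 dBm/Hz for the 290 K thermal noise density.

−72.0 dBm

Sensitivity = −174 + 10 log₁₀(B) + NF + SNR_min
= −174 + 72.12 + 11.8 + 18.1
= −71.98 dBm → −72.0 dBm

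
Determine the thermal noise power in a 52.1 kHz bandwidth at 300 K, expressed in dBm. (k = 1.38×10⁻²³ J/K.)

−126.7 dBm

P_n = kTB = 1.38×10⁻²³ × 300 × 5.21×10⁴ = 2.16×10⁻¹⁶ W
In dBm: 10 log₁₀(2.16×10⁻¹⁶ / 10⁻³) = −126.7 dBm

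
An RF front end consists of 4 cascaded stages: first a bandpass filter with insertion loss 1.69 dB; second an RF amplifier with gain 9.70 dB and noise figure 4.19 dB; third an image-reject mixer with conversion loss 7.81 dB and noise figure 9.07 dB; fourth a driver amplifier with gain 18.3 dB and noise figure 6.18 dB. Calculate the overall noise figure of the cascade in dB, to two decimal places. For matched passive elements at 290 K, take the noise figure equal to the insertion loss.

9.03 dB

Convert to linear (a loss of L dB is a gain of −L dB): F_i = 10^(NF_i/10), G_i = 10^(G_i,dB/10)
  Stage 1: F_1 = 10^(1.69/10) = 1.476, G_1 = 10^(−1.69/10) = 0.6776
  Stage 2: F_2 = 10^(4.19/10) = 2.624, G_2 = 10^(9.70/10) = 9.333
  Stage 3: F_3 = 10^(9.07/10) = 8.072, G_3 = 10^(−7.81/10) = 0.1656
  Stage 4: F_4 = 10^(6.18/10) = 4.150, G_4 = 10^(18.3/10) = 67.61
Friis cascade:
  F = 1.476 + (2.624 − 1)/0.6776 + (8.072 − 1)/6.324 + (4.150 − 1)/1.047 = 7.999
NF = 10 log₁₀(7.999) = 9.03 dB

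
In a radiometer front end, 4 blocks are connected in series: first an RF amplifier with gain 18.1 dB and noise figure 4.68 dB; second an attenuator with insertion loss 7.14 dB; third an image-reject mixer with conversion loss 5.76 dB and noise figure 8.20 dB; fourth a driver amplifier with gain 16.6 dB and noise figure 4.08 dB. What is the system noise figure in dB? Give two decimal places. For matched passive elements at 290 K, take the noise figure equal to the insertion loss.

5.94 dB

Convert to linear (a loss of L dB is a gain of −L dB): F_i = 10^(NF_i/10), G_i = 10^(G_i,dB/10)
  Stage 1: F_1 = 10^(4.68/10) = 2.938, G_1 = 10^(18.1/10) = 64.57
  Stage 2: F_2 = 10^(7.14/10) = 5.176, G_2 = 10^(−7.14/10) = 0.1932
  Stage 3: F_3 = 10^(8.20/10) = 6.607, G_3 = 10^(−5.76/10) = 0.2655
  Stage 4: F_4 = 10^(4.08/10) = 2.559, G_4 = 10^(16.6/10) = 45.71
Friis cascade:
  F = 2.938 + (5.176 − 1)/64.57 + (6.607 − 1)/12.47 + (2.559 − 1)/3.311 = 3.923
NF = 10 log₁₀(3.923) = 5.94 dB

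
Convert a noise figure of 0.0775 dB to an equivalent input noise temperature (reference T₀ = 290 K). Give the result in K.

F = 10^(0.0775/10) = 1.01801
T_e = (F − 1)·T₀ = (1.01801 − 1) × 290 = 5.22 K

5.22 K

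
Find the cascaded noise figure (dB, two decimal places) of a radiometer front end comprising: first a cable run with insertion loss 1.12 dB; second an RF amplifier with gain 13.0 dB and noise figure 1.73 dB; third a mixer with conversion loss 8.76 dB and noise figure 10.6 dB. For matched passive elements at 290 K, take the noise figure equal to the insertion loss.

4.16 dB

Convert to linear (a loss of L dB is a gain of −L dB): F_i = 10^(NF_i/10), G_i = 10^(G_i,dB/10)
  Stage 1: F_1 = 10^(1.12/10) = 1.294, G_1 = 10^(−1.12/10) = 0.7727
  Stage 2: F_2 = 10^(1.73/10) = 1.489, G_2 = 10^(13.0/10) = 19.95
  Stage 3: F_3 = 10^(10.6/10) = 11.48, G_3 = 10^(−8.76/10) = 0.1330
Friis cascade:
  F = 1.294 + (1.489 − 1)/0.7727 + (11.48 − 1)/15.42 = 2.607
NF = 10 log₁₀(2.607) = 4.16 dB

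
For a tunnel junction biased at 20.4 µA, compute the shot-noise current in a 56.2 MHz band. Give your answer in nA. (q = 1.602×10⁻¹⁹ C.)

I_n = √(2qI·B)
2qI·B = 2 × 1.602×10⁻¹⁹ × 2.04×10⁻⁵ × 5.62×10⁷ = 3.67×10⁻¹⁶ A²
I_n = √(3.67×10⁻¹⁶) = 1.92×10⁻⁸ A = 19.2 nA

19.2 nA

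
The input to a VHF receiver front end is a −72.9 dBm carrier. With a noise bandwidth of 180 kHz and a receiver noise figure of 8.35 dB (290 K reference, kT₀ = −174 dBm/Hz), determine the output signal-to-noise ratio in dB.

40.2 dB

Noise floor: N = −174 + 10 log₁₀(B) + NF
10 log₁₀(1.80×10⁵) = 52.55 dB
N = −174 + 52.55 + 8.35 = −113.10 dBm
SNR = P_sig − N = −72.9 − (−113.10) = 40.20 dB → 40.2 dB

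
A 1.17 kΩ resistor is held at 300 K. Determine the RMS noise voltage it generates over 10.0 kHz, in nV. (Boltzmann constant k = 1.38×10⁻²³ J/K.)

V_n = √(4kTRB)
4kTRB = 4 × 1.38×10⁻²³ × 300 × 1.17×10³ × 1.00×10⁴ = 1.94×10⁻¹³ V²
V_n = √(1.94×10⁻¹³) = 4.40×10⁻⁷ V = 440 nV

440 nV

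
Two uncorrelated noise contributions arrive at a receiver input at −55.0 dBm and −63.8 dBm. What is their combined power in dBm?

Convert to linear, add, convert back:
P₁ = 3.16×10⁻⁹ W, P₂ = 4.17×10⁻¹⁰ W
P_tot = 3.58×10⁻⁹ W → 10 log₁₀(P_tot / 10⁻³) = −54.5 dBm

−54.5 dBm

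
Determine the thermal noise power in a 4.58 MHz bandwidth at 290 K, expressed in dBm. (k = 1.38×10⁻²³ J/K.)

P_n = kTB = 1.38×10⁻²³ × 290 × 4.58×10⁶ = 1.83×10⁻¹⁴ W
In dBm: 10 log₁₀(1.83×10⁻¹⁴ / 10⁻³) = −107.4 dBm

−107.4 dBm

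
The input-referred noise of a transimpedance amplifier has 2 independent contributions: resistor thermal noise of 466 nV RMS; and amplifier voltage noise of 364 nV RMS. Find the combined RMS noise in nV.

591 nV

Uncorrelated sources add in power (mean-square): V_tot = √(ΣV_i²)
V_tot = √[(4.66×10⁻⁷)² + (3.64×10⁻⁷)²] = 5.91×10⁻⁷ V = 591 nV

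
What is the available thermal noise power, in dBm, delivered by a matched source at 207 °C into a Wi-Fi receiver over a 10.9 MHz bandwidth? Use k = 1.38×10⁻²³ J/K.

T = 207 °C + 273.15 = 480.15 K
P_n = kTB = 1.38×10⁻²³ × 480.15 × 1.09×10⁷ = 7.22×10⁻¹⁴ W
In dBm: 10 log₁₀(7.22×10⁻¹⁴ / 10⁻³) = −101.4 dBm

−101.4 dBm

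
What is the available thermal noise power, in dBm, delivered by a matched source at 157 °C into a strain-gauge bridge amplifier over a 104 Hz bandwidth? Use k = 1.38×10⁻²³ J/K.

−152.1 dBm

T = 157 °C + 273.15 = 430.15 K
P_n = kTB = 1.38×10⁻²³ × 430.15 × 1.04×10² = 6.17×10⁻¹⁹ W
In dBm: 10 log₁₀(6.17×10⁻¹⁹ / 10⁻³) = −152.1 dBm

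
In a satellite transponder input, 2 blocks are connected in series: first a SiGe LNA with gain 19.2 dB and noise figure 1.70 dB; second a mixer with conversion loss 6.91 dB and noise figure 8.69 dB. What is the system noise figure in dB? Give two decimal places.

Convert to linear (a loss of L dB is a gain of −L dB): F_i = 10^(NF_i/10), G_i = 10^(G_i,dB/10)
  Stage 1: F_1 = 10^(1.70/10) = 1.479, G_1 = 10^(19.2/10) = 83.18
  Stage 2: F_2 = 10^(8.69/10) = 7.396, G_2 = 10^(−6.91/10) = 0.2037
Friis cascade:
  F = 1.479 + (7.396 − 1)/83.18 = 1.556
NF = 10 log₁₀(1.556) = 1.92 dB

1.92 dB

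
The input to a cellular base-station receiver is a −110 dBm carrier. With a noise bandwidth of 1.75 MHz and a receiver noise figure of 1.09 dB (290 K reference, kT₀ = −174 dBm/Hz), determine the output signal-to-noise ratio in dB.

Noise floor: N = −174 + 10 log₁₀(B) + NF
10 log₁₀(1.75×10⁶) = 62.43 dB
N = −174 + 62.43 + 1.09 = −110.48 dBm
SNR = P_sig − N = −110 − (−110.48) = 0.48 dB → 0.5 dB

0.5 dB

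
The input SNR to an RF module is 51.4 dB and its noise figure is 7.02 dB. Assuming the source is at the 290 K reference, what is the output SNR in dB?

By definition F = SNR_in/SNR_out, so in dB: SNR_out = SNR_in − NF
SNR_out = 51.4 − 7.02 = 44.38 dB

44.38 dB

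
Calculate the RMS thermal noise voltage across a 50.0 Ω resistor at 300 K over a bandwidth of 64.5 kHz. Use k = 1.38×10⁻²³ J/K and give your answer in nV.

V_n = √(4kTRB)
4kTRB = 4 × 1.38×10⁻²³ × 300 × 5.00×10¹ × 6.45×10⁴ = 5.34×10⁻¹⁴ V²
V_n = √(5.34×10⁻¹⁴) = 2.31×10⁻⁷ V = 231 nV

231 nV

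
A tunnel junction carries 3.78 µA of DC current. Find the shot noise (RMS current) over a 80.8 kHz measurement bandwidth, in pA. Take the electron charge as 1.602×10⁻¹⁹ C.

I_n = √(2qI·B)
2qI·B = 2 × 1.602×10⁻¹⁹ × 3.78×10⁻⁶ × 8.08×10⁴ = 9.79×10⁻²⁰ A²
I_n = √(9.79×10⁻²⁰) = 3.13×10⁻¹⁰ A = 313 pA

313 pA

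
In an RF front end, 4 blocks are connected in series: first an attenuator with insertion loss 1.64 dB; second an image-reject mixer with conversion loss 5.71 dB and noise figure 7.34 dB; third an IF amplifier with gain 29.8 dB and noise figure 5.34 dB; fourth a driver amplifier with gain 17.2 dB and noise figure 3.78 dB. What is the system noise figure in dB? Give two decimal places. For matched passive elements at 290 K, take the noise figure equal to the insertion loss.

Convert to linear (a loss of L dB is a gain of −L dB): F_i = 10^(NF_i/10), G_i = 10^(G_i,dB/10)
  Stage 1: F_1 = 10^(1.64/10) = 1.459, G_1 = 10^(−1.64/10) = 0.6855
  Stage 2: F_2 = 10^(7.34/10) = 5.420, G_2 = 10^(−5.71/10) = 0.2685
  Stage 3: F_3 = 10^(5.34/10) = 3.420, G_3 = 10^(29.8/10) = 955.0
  Stage 4: F_4 = 10^(3.78/10) = 2.388, G_4 = 10^(17.2/10) = 52.48
Friis cascade:
  F = 1.459 + (5.420 − 1)/0.6855 + (3.420 − 1)/0.1841 + (2.388 − 1)/175.8 = 21.06
NF = 10 log₁₀(21.06) = 13.23 dB

13.23 dB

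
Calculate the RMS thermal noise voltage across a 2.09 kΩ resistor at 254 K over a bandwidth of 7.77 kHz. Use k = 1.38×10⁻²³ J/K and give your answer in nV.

477 nV

V_n = √(4kTRB)
4kTRB = 4 × 1.38×10⁻²³ × 254 × 2.09×10³ × 7.77×10³ = 2.28×10⁻¹³ V²
V_n = √(2.28×10⁻¹³) = 4.77×10⁻⁷ V = 477 nV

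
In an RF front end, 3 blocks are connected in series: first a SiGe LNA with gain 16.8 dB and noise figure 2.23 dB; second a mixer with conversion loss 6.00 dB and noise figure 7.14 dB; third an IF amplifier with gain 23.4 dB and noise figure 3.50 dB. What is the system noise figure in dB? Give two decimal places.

2.70 dB

Convert to linear (a loss of L dB is a gain of −L dB): F_i = 10^(NF_i/10), G_i = 10^(G_i,dB/10)
  Stage 1: F_1 = 10^(2.23/10) = 1.671, G_1 = 10^(16.8/10) = 47.86
  Stage 2: F_2 = 10^(7.14/10) = 5.176, G_2 = 10^(−6.00/10) = 0.2512
  Stage 3: F_3 = 10^(3.50/10) = 2.239, G_3 = 10^(23.4/10) = 218.8
Friis cascade:
  F = 1.671 + (5.176 − 1)/47.86 + (2.239 − 1)/12.02 = 1.861
NF = 10 log₁₀(1.861) = 2.70 dB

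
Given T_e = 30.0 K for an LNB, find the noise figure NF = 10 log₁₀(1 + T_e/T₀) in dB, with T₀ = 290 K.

0.428 dB

F = 1 + T_e/T₀ = 1 + 30.0/290 = 1.10345
NF = 10 log₁₀(1.10345) = 0.428 dB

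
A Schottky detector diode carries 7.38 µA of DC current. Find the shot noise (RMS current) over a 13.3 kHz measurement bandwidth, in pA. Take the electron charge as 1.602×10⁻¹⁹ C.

177 pA

I_n = √(2qI·B)
2qI·B = 2 × 1.602×10⁻¹⁹ × 7.38×10⁻⁶ × 1.33×10⁴ = 3.14×10⁻²⁰ A²
I_n = √(3.14×10⁻²⁰) = 1.77×10⁻¹⁰ A = 177 pA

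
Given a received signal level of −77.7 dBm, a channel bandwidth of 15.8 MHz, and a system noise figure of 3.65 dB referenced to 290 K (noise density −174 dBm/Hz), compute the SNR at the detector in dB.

20.7 dB

Noise floor: N = −174 + 10 log₁₀(B) + NF
10 log₁₀(1.58×10⁷) = 71.99 dB
N = −174 + 71.99 + 3.65 = −98.36 dBm
SNR = P_sig − N = −77.7 − (−98.36) = 20.66 dB → 20.7 dB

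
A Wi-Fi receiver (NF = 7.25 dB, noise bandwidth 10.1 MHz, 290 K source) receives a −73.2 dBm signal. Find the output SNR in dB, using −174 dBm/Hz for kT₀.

23.5 dB

Noise floor: N = −174 + 10 log₁₀(B) + NF
10 log₁₀(1.01×10⁷) = 70.04 dB
N = −174 + 70.04 + 7.25 = −96.71 dBm
SNR = P_sig − N = −73.2 − (−96.71) = 23.51 dB → 23.5 dB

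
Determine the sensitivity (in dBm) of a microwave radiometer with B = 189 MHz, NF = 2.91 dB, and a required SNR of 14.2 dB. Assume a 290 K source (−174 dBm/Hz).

Sensitivity = −174 + 10 log₁₀(B) + NF + SNR_min
= −174 + 82.76 + 2.91 + 14.2
= −74.13 dBm → −74.1 dBm

−74.1 dBm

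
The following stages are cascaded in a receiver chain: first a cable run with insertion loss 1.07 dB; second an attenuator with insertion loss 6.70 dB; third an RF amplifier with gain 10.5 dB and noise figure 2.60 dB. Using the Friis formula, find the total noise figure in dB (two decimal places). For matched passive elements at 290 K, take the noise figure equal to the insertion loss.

10.37 dB

Convert to linear (a loss of L dB is a gain of −L dB): F_i = 10^(NF_i/10), G_i = 10^(G_i,dB/10)
  Stage 1: F_1 = 10^(1.07/10) = 1.279, G_1 = 10^(−1.07/10) = 0.7816
  Stage 2: F_2 = 10^(6.70/10) = 4.677, G_2 = 10^(−6.70/10) = 0.2138
  Stage 3: F_3 = 10^(2.60/10) = 1.820, G_3 = 10^(10.5/10) = 11.22
Friis cascade:
  F = 1.279 + (4.677 − 1)/0.7816 + (1.820 − 1)/0.1671 = 10.89
NF = 10 log₁₀(10.89) = 10.37 dB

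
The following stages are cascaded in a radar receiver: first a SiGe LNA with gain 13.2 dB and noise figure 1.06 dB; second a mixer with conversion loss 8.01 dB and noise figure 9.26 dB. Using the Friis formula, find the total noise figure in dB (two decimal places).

2.13 dB

Convert to linear (a loss of L dB is a gain of −L dB): F_i = 10^(NF_i/10), G_i = 10^(G_i,dB/10)
  Stage 1: F_1 = 10^(1.06/10) = 1.276, G_1 = 10^(13.2/10) = 20.89
  Stage 2: F_2 = 10^(9.26/10) = 8.433, G_2 = 10^(−8.01/10) = 0.1581
Friis cascade:
  F = 1.276 + (8.433 − 1)/20.89 = 1.632
NF = 10 log₁₀(1.632) = 2.13 dB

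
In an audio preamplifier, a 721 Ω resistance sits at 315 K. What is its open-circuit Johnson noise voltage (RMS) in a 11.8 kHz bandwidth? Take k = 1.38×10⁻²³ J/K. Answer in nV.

V_n = √(4kTRB)
4kTRB = 4 × 1.38×10⁻²³ × 315 × 7.21×10² × 1.18×10⁴ = 1.48×10⁻¹³ V²
V_n = √(1.48×10⁻¹³) = 3.85×10⁻⁷ V = 385 nV

385 nV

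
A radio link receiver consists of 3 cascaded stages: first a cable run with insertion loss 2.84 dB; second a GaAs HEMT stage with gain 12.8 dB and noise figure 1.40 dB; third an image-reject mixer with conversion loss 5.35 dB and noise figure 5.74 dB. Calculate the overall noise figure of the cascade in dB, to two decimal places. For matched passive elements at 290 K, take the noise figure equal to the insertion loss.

Convert to linear (a loss of L dB is a gain of −L dB): F_i = 10^(NF_i/10), G_i = 10^(G_i,dB/10)
  Stage 1: F_1 = 10^(2.84/10) = 1.923, G_1 = 10^(−2.84/10) = 0.5200
  Stage 2: F_2 = 10^(1.40/10) = 1.380, G_2 = 10^(12.8/10) = 19.05
  Stage 3: F_3 = 10^(5.74/10) = 3.750, G_3 = 10^(−5.35/10) = 0.2917
Friis cascade:
  F = 1.923 + (1.380 − 1)/0.5200 + (3.750 − 1)/9.908 = 2.932
NF = 10 log₁₀(2.932) = 4.67 dB

4.67 dB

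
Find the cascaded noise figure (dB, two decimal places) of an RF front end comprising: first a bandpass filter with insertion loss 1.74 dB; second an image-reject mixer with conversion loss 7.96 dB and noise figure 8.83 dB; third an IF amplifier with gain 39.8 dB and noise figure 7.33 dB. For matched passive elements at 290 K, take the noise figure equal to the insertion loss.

Convert to linear (a loss of L dB is a gain of −L dB): F_i = 10^(NF_i/10), G_i = 10^(G_i,dB/10)
  Stage 1: F_1 = 10^(1.74/10) = 1.493, G_1 = 10^(−1.74/10) = 0.6699
  Stage 2: F_2 = 10^(8.83/10) = 7.638, G_2 = 10^(−7.96/10) = 0.1600
  Stage 3: F_3 = 10^(7.33/10) = 5.408, G_3 = 10^(39.8/10) = 9550
Friis cascade:
  F = 1.493 + (7.638 − 1)/0.6699 + (5.408 − 1)/0.1072 = 52.54
NF = 10 log₁₀(52.54) = 17.20 dB

17.20 dB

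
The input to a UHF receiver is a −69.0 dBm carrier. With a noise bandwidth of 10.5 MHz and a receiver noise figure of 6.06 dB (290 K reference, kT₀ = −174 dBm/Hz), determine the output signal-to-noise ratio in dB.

28.7 dB

Noise floor: N = −174 + 10 log₁₀(B) + NF
10 log₁₀(1.05×10⁷) = 70.21 dB
N = −174 + 70.21 + 6.06 = −97.73 dBm
SNR = P_sig − N = −69.0 − (−97.73) = 28.73 dB → 28.7 dB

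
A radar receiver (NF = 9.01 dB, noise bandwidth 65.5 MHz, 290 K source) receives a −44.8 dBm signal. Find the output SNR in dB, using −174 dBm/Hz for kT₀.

42.0 dB

Noise floor: N = −174 + 10 log₁₀(B) + NF
10 log₁₀(6.55×10⁷) = 78.16 dB
N = −174 + 78.16 + 9.01 = −86.83 dBm
SNR = P_sig − N = −44.8 − (−86.83) = 42.03 dB → 42.0 dB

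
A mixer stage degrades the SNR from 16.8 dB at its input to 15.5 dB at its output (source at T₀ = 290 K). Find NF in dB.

1.3 dB

NF (dB) = SNR_in(dB) − SNR_out(dB) when the source is at T₀
NF = 16.8 − 15.5 = 1.3 dB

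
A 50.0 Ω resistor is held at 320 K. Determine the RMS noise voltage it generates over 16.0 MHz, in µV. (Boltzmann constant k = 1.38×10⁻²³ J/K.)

V_n = √(4kTRB)
4kTRB = 4 × 1.38×10⁻²³ × 320 × 5.00×10¹ × 1.60×10⁷ = 1.41×10⁻¹¹ V²
V_n = √(1.41×10⁻¹¹) = 3.76×10⁻⁶ V = 3.76 µV

3.76 µV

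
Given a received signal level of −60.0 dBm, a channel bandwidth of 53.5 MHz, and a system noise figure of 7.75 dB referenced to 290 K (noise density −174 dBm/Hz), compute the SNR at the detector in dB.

29.0 dB

Noise floor: N = −174 + 10 log₁₀(B) + NF
10 log₁₀(5.35×10⁷) = 77.28 dB
N = −174 + 77.28 + 7.75 = −88.97 dBm
SNR = P_sig − N = −60.0 − (−88.97) = 28.97 dB → 29.0 dB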